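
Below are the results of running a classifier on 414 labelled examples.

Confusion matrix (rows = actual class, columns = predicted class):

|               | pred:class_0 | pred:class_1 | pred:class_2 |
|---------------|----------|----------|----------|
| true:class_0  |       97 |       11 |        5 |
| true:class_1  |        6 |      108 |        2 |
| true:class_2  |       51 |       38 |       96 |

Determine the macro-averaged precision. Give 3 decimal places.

0.750

Per-class precision (TP/(TP+FP)):
  class_0: TP=97, FP=6+51=57 → 97/154 = 0.6299
  class_1: TP=108, FP=11+38=49 → 108/157 = 0.6879
  class_2: TP=96, FP=5+2=7 → 96/103 = 0.9320
Macro-precision = mean = (0.6299 + 0.6879 + 0.9320) / 3 = 0.750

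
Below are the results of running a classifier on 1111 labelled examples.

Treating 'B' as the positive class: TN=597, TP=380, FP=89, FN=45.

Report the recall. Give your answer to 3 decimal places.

Recall = TP/(TP+FN) = 380/(380+45) = 380/425 = 0.894

0.894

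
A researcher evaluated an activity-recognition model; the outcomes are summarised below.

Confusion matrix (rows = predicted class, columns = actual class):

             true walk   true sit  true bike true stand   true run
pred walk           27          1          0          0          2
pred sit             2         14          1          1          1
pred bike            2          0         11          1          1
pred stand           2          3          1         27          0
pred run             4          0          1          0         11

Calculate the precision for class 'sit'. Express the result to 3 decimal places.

0.737

One-vs-rest for 'sit': TP = diagonal; FP = other classes predicted 'sit'; FN = 'sit' predicted as other.
precision = TP/(TP+FP).
sit: TP=14, FP=2+1+1+1=5 → 14/19 = 0.7368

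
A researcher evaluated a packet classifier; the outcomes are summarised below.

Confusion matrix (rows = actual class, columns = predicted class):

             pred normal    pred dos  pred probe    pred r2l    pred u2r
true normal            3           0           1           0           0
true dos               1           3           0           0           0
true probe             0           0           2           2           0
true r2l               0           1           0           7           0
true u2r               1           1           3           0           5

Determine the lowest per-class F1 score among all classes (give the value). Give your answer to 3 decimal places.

Per-class F1 score (2·TP/(2·TP+FP+FN)):
  normal: TP=3, FP=1+0+0+1=2, FN=0+1+0+0=1 → 6/9 = 0.6667
  dos: TP=3, FP=0+0+1+1=2, FN=1+0+0+0=1 → 6/9 = 0.6667
  probe: TP=2, FP=1+0+0+3=4, FN=0+0+2+0=2 → 4/10 = 0.4000
  r2l: TP=7, FP=0+0+2+0=2, FN=0+1+0+0=1 → 14/17 = 0.8235
  u2r: TP=5, FP=0+0+0+0=0, FN=1+1+3+0=5 → 10/15 = 0.6667
Lowest is class 'probe' with F1 score = 0.400.

0.400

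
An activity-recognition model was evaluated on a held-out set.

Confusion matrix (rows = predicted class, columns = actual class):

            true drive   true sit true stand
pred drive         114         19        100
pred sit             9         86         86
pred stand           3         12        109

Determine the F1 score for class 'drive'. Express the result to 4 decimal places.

One-vs-rest for 'drive': TP = diagonal; FP = other classes predicted 'drive'; FN = 'drive' predicted as other.
F1 score = 2·TP/(2·TP+FP+FN).
drive: TP=114, FP=19+100=119, FN=9+3=12 → 228/359 = 0.63510

0.6351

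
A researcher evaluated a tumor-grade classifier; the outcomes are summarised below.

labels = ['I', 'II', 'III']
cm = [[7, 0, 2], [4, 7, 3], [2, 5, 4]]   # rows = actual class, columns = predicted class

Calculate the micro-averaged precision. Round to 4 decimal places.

0.5294

Micro-averaging pools counts across classes: ΣTP=18, ΣFP=16, ΣFN=16.
Micro-precision = TP/(TP+FP) on pooled counts = 0.5294 (equals overall accuracy in single-label multiclass).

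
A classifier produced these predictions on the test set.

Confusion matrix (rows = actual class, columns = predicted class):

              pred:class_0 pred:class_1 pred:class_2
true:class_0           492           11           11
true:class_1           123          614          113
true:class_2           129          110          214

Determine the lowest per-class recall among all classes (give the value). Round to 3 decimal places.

0.472

Per-class recall (TP/(TP+FN)):
  class_0: TP=492, FN=11+11=22 → 492/514 = 0.9572
  class_1: TP=614, FN=123+113=236 → 614/850 = 0.7224
  class_2: TP=214, FN=129+110=239 → 214/453 = 0.4724
Lowest is class 'class_2' with recall = 0.472.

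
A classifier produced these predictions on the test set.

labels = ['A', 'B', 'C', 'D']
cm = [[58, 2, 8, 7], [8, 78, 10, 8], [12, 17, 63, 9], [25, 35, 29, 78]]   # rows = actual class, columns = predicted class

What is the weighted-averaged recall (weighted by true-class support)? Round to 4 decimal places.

Per-class recall (TP/(TP+FN)):
  A: TP=58, FN=2+8+7=17 → 58/75 = 0.77333
  B: TP=78, FN=8+10+8=26 → 78/104 = 0.75000
  C: TP=63, FN=12+17+9=38 → 63/101 = 0.62376
  D: TP=78, FN=25+35+29=89 → 78/167 = 0.46707
Weighted-recall = Σ (supportᵢ/N)·recallᵢ with N=447: (75/447)·0.77333 + (104/447)·0.75000 + (101/447)·0.62376 + (167/447)·0.46707 = 0.6197

0.6197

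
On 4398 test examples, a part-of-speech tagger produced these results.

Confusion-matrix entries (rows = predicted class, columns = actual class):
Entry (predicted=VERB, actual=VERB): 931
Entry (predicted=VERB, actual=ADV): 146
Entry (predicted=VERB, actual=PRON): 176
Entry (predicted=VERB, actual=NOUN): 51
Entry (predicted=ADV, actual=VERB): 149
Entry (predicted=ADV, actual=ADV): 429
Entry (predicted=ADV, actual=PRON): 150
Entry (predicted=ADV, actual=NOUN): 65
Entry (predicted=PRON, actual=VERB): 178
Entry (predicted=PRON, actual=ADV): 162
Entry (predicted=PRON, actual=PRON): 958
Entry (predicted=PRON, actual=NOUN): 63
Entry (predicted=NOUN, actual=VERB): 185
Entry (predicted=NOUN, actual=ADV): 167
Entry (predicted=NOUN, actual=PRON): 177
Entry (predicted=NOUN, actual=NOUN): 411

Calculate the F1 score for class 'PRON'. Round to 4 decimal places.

0.6790

F1 score = 2·TP/(2·TP+FP+FN).
PRON: TP=958, FP=178+162+63=403, FN=176+150+177=503 → 1916/2822 = 0.67895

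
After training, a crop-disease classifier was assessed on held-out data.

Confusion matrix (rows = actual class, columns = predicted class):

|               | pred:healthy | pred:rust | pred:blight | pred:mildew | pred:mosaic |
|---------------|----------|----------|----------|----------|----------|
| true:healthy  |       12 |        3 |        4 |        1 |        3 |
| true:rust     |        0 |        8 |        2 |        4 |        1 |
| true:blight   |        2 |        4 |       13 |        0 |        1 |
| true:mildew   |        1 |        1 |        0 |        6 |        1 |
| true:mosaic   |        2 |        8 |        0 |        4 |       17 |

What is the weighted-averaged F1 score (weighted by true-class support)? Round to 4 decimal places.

0.5848

Per-class F1 score (2·TP/(2·TP+FP+FN)):
  healthy: TP=12, FP=0+2+1+2=5, FN=3+4+1+3=11 → 24/40 = 0.60000
  rust: TP=8, FP=3+4+1+8=16, FN=0+2+4+1=7 → 16/39 = 0.41026
  blight: TP=13, FP=4+2+0+0=6, FN=2+4+0+1=7 → 26/39 = 0.66667
  mildew: TP=6, FP=1+4+0+4=9, FN=1+1+0+1=3 → 12/24 = 0.50000
  mosaic: TP=17, FP=3+1+1+1=6, FN=2+8+0+4=14 → 34/54 = 0.62963
Weighted-F1 score = Σ (supportᵢ/N)·F1 scoreᵢ with N=98: (23/98)·0.60000 + (15/98)·0.41026 + (20/98)·0.66667 + (9/98)·0.50000 + (31/98)·0.62963 = 0.5848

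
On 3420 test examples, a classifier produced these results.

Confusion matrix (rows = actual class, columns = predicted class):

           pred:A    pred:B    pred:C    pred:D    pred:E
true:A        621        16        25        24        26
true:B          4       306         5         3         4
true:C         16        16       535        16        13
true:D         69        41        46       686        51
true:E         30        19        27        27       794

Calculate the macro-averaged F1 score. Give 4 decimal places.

0.8588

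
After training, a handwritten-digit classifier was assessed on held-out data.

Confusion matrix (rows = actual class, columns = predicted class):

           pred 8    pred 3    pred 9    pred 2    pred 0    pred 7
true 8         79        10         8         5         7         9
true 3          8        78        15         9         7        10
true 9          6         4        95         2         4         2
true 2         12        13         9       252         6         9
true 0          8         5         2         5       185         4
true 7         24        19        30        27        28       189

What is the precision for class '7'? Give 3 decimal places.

Take TP from the diagonal, FP from the rest of the '7' prediction marginal, FN from the rest of the '7' actual marginal.
precision = TP/(TP+FP).
7: TP=189, FP=9+10+2+9+4=34 → 189/223 = 0.8475

0.848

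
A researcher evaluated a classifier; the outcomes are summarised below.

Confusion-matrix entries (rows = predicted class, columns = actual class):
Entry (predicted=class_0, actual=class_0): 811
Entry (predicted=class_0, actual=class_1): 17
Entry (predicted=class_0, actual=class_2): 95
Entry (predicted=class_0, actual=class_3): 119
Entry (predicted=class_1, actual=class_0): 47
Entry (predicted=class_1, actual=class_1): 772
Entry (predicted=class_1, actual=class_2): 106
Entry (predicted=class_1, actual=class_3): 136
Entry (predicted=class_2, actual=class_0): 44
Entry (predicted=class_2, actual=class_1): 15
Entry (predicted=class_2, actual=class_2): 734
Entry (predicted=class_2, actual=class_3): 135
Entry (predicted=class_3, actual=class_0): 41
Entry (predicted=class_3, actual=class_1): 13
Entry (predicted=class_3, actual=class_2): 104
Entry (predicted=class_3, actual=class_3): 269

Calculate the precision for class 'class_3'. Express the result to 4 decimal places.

0.6300

Treat 'class_3' as positive and all other classes as negative.
precision = TP/(TP+FP).
class_3: TP=269, FP=41+13+104=158 → 269/427 = 0.62998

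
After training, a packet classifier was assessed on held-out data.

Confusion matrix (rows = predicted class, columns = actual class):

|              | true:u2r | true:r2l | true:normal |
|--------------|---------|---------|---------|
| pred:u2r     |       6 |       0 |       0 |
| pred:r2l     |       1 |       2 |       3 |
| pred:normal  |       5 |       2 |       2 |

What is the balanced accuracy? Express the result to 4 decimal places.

Balanced accuracy = mean of per-class recall.
  u2r: recall = 6/12 = 0.50000
  r2l: recall = 2/4 = 0.50000
  normal: recall = 2/5 = 0.40000
Mean = (0.50000 + 0.50000 + 0.40000) / 3 = 0.4667

0.4667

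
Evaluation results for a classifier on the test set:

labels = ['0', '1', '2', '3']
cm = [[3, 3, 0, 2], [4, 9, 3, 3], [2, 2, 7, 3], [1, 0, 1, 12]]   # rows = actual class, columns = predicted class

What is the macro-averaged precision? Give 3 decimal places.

0.545

Per-class precision (TP/(TP+FP)):
  0: TP=3, FP=4+2+1=7 → 3/10 = 0.3000
  1: TP=9, FP=3+2+0=5 → 9/14 = 0.6429
  2: TP=7, FP=0+3+1=4 → 7/11 = 0.6364
  3: TP=12, FP=2+3+3=8 → 12/20 = 0.6000
Macro-precision = mean = (0.3000 + 0.6429 + 0.6364 + 0.6000) / 4 = 0.545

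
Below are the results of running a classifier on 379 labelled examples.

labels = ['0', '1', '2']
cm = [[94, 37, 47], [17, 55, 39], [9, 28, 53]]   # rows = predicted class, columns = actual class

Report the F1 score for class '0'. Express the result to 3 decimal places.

0.631

Treat '0' as positive and all other classes as negative.
F1 score = 2·TP/(2·TP+FP+FN).
0: TP=94, FP=37+47=84, FN=17+9=26 → 188/298 = 0.6309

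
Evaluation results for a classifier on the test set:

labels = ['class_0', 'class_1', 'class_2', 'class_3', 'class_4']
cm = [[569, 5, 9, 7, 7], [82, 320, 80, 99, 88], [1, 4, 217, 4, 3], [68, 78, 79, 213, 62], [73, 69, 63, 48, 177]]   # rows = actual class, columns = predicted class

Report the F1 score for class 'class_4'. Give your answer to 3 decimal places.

One-vs-rest for 'class_4': TP = diagonal; FP = other classes predicted 'class_4'; FN = 'class_4' predicted as other.
F1 score = 2·TP/(2·TP+FP+FN).
class_4: TP=177, FP=7+88+3+62=160, FN=73+69+63+48=253 → 354/767 = 0.4615

0.462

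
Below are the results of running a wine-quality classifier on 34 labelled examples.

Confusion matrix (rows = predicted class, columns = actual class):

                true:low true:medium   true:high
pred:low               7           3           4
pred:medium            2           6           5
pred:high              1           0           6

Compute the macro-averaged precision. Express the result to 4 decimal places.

Per-class precision (TP/(TP+FP)):
  low: TP=7, FP=3+4=7 → 7/14 = 0.50000
  medium: TP=6, FP=2+5=7 → 6/13 = 0.46154
  high: TP=6, FP=1+0=1 → 6/7 = 0.85714
Macro-precision = mean = (0.50000 + 0.46154 + 0.85714) / 3 = 0.6062

0.6062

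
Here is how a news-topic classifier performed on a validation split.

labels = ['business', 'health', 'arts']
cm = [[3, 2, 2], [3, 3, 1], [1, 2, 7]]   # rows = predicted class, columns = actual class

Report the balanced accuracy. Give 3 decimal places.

0.519

Balanced accuracy = mean of per-class recall.
  business: recall = 3/7 = 0.4286
  health: recall = 3/7 = 0.4286
  arts: recall = 7/10 = 0.7000
Mean = (0.4286 + 0.4286 + 0.7000) / 3 = 0.519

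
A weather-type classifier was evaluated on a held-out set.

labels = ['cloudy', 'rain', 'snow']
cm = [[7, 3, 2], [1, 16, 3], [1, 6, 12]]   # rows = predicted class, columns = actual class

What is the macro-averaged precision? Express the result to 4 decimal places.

0.6716

Per-class precision (TP/(TP+FP)):
  cloudy: TP=7, FP=3+2=5 → 7/12 = 0.58333
  rain: TP=16, FP=1+3=4 → 16/20 = 0.80000
  snow: TP=12, FP=1+6=7 → 12/19 = 0.63158
Macro-precision = mean = (0.58333 + 0.80000 + 0.63158) / 3 = 0.6716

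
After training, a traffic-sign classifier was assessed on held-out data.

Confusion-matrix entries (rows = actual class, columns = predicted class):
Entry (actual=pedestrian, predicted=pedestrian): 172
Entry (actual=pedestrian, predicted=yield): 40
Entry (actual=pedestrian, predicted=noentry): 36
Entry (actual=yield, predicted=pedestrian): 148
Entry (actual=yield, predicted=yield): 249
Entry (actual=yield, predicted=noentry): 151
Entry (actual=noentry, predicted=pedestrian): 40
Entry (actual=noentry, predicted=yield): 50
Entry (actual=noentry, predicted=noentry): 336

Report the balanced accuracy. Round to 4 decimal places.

Balanced accuracy = mean of per-class recall.
  pedestrian: recall = 172/248 = 0.69355
  yield: recall = 249/548 = 0.45438
  noentry: recall = 336/426 = 0.78873
Mean = (0.69355 + 0.45438 + 0.78873) / 3 = 0.6456

0.6456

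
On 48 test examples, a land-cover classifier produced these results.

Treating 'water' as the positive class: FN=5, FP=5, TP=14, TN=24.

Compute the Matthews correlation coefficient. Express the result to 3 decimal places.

0.564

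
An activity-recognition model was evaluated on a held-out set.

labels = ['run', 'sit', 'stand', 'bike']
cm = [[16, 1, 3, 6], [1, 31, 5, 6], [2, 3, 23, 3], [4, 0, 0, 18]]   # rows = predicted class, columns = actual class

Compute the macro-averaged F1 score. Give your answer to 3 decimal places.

0.711

Per-class F1 score (2·TP/(2·TP+FP+FN)):
  run: TP=16, FP=1+3+6=10, FN=1+2+4=7 → 32/49 = 0.6531
  sit: TP=31, FP=1+5+6=12, FN=1+3+0=4 → 62/78 = 0.7949
  stand: TP=23, FP=2+3+3=8, FN=3+5+0=8 → 46/62 = 0.7419
  bike: TP=18, FP=4+0+0=4, FN=6+6+3=15 → 36/55 = 0.6545
Macro-F1 score = mean = (0.6531 + 0.7949 + 0.7419 + 0.6545) / 4 = 0.711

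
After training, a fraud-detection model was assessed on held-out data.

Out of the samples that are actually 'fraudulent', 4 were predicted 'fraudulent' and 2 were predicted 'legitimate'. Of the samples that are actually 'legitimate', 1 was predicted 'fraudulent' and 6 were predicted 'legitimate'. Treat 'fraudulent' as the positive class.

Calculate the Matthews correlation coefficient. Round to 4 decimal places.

0.5367

MCC = (TP·TN − FP·FN) / √((TP+FP)(TP+FN)(TN+FP)(TN+FN))
Numerator = 4·6 − 1·2 = 22
Denominator = √(5·6·7·8) = √1680 = 40.9878
MCC = 22 / 40.9878 = 0.5367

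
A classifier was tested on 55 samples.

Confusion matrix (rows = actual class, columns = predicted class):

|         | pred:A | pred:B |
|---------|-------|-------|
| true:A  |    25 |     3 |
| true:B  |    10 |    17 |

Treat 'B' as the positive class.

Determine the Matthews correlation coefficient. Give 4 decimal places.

0.5430

MCC = (TP·TN − FP·FN) / √((TP+FP)(TP+FN)(TN+FP)(TN+FN))
Numerator = 17·25 − 3·10 = 395
Denominator = √(20·27·28·35) = √529200 = 727.4613
MCC = 395 / 727.4613 = 0.5430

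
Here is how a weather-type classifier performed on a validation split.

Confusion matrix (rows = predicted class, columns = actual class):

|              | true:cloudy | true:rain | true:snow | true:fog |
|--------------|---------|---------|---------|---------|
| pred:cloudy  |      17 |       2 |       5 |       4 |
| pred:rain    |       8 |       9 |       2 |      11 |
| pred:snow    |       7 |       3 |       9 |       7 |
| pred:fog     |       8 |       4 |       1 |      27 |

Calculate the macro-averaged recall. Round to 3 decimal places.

0.501

Per-class recall (TP/(TP+FN)):
  cloudy: TP=17, FN=8+7+8=23 → 17/40 = 0.4250
  rain: TP=9, FN=2+3+4=9 → 9/18 = 0.5000
  snow: TP=9, FN=5+2+1=8 → 9/17 = 0.5294
  fog: TP=27, FN=4+11+7=22 → 27/49 = 0.5510
Macro-recall = mean = (0.4250 + 0.5000 + 0.5294 + 0.5510) / 4 = 0.501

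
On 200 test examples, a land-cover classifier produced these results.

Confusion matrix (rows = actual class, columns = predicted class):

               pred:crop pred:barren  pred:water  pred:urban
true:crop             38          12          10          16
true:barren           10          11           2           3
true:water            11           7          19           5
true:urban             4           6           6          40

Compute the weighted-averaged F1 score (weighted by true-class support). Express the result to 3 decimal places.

0.542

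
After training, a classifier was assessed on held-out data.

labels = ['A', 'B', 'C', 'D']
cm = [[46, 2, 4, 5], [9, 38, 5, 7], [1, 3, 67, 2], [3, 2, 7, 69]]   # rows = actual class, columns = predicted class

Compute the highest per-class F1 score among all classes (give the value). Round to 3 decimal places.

Per-class F1 score (2·TP/(2·TP+FP+FN)):
  A: TP=46, FP=9+1+3=13, FN=2+4+5=11 → 92/116 = 0.7931
  B: TP=38, FP=2+3+2=7, FN=9+5+7=21 → 76/104 = 0.7308
  C: TP=67, FP=4+5+7=16, FN=1+3+2=6 → 134/156 = 0.8590
  D: TP=69, FP=5+7+2=14, FN=3+2+7=12 → 138/164 = 0.8415
Highest is class 'C' with F1 score = 0.859.

0.859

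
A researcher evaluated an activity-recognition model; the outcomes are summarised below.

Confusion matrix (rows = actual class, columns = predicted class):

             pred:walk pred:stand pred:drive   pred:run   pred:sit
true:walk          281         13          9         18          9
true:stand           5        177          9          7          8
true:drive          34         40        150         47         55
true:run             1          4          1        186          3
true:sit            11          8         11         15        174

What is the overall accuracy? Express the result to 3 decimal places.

Accuracy = trace / total = (281+177+150+186+174=968) / 1276 = 968/1276 = 0.759

0.759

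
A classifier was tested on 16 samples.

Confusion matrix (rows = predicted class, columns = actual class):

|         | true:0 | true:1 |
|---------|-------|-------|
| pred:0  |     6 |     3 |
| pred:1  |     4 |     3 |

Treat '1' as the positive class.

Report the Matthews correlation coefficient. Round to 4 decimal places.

0.0976

MCC = (TP·TN − FP·FN) / √((TP+FP)(TP+FN)(TN+FP)(TN+FN))
Numerator = 3·6 − 4·3 = 6
Denominator = √(7·6·10·9) = √3780 = 61.4817
MCC = 6 / 61.4817 = 0.0976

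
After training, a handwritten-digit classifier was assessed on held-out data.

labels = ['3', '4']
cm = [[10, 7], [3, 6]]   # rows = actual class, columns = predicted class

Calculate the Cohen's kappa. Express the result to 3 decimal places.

0.231

Observed agreement pₒ = trace/N = 16/26 = 0.6154
Expected agreement pₑ = Σ (rowᵢ·colᵢ)/N² = (17·13 + 9·13)/26² = 0.5000
κ = (pₒ − pₑ)/(1 − pₑ) = (0.6154 − 0.5000)/(1 − 0.5000) = 0.231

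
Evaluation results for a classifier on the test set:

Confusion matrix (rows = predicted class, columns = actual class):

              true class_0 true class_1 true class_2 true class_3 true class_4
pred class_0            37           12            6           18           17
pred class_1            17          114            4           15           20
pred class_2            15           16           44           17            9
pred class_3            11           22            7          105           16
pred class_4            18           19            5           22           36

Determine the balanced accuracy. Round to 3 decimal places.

Balanced accuracy = mean of per-class recall.
  class_0: recall = 37/98 = 0.3776
  class_1: recall = 114/183 = 0.6230
  class_2: recall = 44/66 = 0.6667
  class_3: recall = 105/177 = 0.5932
  class_4: recall = 36/98 = 0.3673
Mean = (0.3776 + 0.6230 + 0.6667 + 0.5932 + 0.3673) / 5 = 0.526

0.526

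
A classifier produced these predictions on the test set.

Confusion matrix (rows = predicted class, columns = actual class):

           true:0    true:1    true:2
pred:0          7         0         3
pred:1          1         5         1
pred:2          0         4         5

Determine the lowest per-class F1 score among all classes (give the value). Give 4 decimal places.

0.5556

Per-class F1 score (2·TP/(2·TP+FP+FN)):
  0: TP=7, FP=0+3=3, FN=1+0=1 → 14/18 = 0.77778
  1: TP=5, FP=1+1=2, FN=0+4=4 → 10/16 = 0.62500
  2: TP=5, FP=0+4=4, FN=3+1=4 → 10/18 = 0.55556
Lowest is class '2' with F1 score = 0.5556.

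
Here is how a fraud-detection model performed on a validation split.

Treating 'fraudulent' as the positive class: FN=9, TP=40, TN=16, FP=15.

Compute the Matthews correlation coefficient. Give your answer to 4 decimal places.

0.3494

MCC = (TP·TN − FP·FN) / √((TP+FP)(TP+FN)(TN+FP)(TN+FN))
Numerator = 40·16 − 15·9 = 505
Denominator = √(55·49·31·25) = √2088625 = 1445.2076
MCC = 505 / 1445.2076 = 0.3494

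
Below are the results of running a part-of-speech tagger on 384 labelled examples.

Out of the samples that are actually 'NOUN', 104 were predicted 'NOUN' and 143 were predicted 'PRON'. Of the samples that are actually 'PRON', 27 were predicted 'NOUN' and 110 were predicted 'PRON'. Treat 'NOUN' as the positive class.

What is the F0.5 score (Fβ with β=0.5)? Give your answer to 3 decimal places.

Fβ = (1+β²)·TP / ((1+β²)·TP + β²·FN + FP), with β²=1/4
= 1.25·104 / (1.25·104 + 0.25·143 + 27) = 0.674

0.674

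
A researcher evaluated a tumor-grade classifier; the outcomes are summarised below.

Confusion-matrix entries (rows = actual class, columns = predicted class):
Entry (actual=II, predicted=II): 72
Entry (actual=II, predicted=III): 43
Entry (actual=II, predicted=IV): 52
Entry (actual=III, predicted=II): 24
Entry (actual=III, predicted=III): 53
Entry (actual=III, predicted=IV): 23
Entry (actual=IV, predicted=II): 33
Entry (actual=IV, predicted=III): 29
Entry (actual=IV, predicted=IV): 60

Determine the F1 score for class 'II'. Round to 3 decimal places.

0.486

One-vs-rest for 'II': TP = diagonal; FP = other classes predicted 'II'; FN = 'II' predicted as other.
F1 score = 2·TP/(2·TP+FP+FN).
II: TP=72, FP=24+33=57, FN=43+52=95 → 144/296 = 0.4865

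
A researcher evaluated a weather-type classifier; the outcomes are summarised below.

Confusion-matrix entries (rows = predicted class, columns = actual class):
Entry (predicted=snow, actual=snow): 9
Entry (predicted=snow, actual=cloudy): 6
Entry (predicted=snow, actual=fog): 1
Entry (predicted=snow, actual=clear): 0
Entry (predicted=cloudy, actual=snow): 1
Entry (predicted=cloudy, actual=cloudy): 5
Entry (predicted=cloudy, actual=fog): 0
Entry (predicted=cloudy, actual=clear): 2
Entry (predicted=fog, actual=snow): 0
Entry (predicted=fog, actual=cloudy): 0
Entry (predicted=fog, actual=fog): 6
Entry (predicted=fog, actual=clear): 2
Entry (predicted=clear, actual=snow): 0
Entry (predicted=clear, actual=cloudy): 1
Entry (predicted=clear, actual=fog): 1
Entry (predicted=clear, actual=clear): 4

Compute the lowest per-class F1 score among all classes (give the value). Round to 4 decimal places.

0.5000

Per-class F1 score (2·TP/(2·TP+FP+FN)):
  snow: TP=9, FP=6+1+0=7, FN=1+0+0=1 → 18/26 = 0.69231
  cloudy: TP=5, FP=1+0+2=3, FN=6+0+1=7 → 10/20 = 0.50000
  fog: TP=6, FP=0+0+2=2, FN=1+0+1=2 → 12/16 = 0.75000
  clear: TP=4, FP=0+1+1=2, FN=0+2+2=4 → 8/14 = 0.57143
Lowest is class 'cloudy' with F1 score = 0.5000.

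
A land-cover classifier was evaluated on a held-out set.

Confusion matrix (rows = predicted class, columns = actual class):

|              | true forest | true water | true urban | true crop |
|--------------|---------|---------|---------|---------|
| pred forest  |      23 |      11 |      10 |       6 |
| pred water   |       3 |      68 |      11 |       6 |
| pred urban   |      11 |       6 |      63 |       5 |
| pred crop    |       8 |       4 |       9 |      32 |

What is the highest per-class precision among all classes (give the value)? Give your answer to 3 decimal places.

Per-class precision (TP/(TP+FP)):
  forest: TP=23, FP=11+10+6=27 → 23/50 = 0.4600
  water: TP=68, FP=3+11+6=20 → 68/88 = 0.7727
  urban: TP=63, FP=11+6+5=22 → 63/85 = 0.7412
  crop: TP=32, FP=8+4+9=21 → 32/53 = 0.6038
Highest is class 'water' with precision = 0.773.

0.773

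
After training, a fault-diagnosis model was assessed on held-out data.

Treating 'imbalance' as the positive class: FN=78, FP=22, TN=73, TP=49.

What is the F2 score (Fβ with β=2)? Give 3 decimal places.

0.423

Fβ = (1+β²)·TP / ((1+β²)·TP + β²·FN + FP), with β²=4
= 5·49 / (5·49 + 4·78 + 22) = 0.423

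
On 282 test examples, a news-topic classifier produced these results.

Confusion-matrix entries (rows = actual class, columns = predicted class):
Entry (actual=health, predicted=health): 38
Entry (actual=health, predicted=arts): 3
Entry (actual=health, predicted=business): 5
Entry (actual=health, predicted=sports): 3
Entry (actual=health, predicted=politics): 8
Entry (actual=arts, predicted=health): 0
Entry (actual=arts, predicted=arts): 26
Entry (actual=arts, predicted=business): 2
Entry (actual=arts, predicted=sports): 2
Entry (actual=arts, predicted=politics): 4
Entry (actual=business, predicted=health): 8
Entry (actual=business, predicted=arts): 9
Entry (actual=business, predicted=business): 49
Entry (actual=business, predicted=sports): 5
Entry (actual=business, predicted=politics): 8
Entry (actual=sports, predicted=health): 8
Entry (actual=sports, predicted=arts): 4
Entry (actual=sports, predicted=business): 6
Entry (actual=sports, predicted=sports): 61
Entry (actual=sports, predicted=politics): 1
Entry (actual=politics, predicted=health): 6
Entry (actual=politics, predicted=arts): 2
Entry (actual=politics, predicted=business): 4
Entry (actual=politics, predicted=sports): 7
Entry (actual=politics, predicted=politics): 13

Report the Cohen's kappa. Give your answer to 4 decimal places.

0.5684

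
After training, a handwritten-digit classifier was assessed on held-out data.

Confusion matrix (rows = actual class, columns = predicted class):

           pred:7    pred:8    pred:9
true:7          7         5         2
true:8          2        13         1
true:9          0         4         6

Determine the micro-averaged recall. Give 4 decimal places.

Micro-averaging pools counts across classes: ΣTP=26, ΣFP=14, ΣFN=14.
Micro-recall = TP/(TP+FN) on pooled counts = 0.6500 (equals overall accuracy in single-label multiclass).

0.6500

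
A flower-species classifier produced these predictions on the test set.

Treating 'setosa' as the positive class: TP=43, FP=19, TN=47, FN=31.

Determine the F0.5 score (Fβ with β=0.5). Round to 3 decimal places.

0.668

Fβ = (1+β²)·TP / ((1+β²)·TP + β²·FN + FP), with β²=1/4
= 1.25·43 / (1.25·43 + 0.25·31 + 19) = 0.668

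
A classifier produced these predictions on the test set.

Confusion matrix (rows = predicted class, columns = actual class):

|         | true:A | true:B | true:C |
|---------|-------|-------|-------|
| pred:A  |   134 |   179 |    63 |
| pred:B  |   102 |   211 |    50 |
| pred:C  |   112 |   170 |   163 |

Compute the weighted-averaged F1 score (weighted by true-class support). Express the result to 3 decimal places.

Per-class F1 score (2·TP/(2·TP+FP+FN)):
  A: TP=134, FP=179+63=242, FN=102+112=214 → 268/724 = 0.3702
  B: TP=211, FP=102+50=152, FN=179+170=349 → 422/923 = 0.4572
  C: TP=163, FP=112+170=282, FN=63+50=113 → 326/721 = 0.4521
Weighted-F1 score = Σ (supportᵢ/N)·F1 scoreᵢ with N=1184: (348/1184)·0.3702 + (560/1184)·0.4572 + (276/1184)·0.4521 = 0.430

0.430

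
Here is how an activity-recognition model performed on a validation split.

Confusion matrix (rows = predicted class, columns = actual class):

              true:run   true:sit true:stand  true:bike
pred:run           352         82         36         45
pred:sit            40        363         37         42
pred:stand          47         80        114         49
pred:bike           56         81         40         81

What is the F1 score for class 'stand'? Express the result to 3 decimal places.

Take TP from the diagonal, FP from the rest of the 'stand' prediction marginal, FN from the rest of the 'stand' actual marginal.
F1 score = 2·TP/(2·TP+FP+FN).
stand: TP=114, FP=47+80+49=176, FN=36+37+40=113 → 228/517 = 0.4410

0.441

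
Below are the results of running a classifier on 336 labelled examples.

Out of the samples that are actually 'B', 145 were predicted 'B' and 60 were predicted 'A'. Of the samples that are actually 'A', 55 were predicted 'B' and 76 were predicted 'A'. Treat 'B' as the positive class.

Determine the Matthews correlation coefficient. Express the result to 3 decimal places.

0.286

MCC = (TP·TN − FP·FN) / √((TP+FP)(TP+FN)(TN+FP)(TN+FN))
Numerator = 145·76 − 55·60 = 7720
Denominator = √(200·205·131·136) = √730456000 = 27026.9495
MCC = 7720 / 27026.9495 = 0.286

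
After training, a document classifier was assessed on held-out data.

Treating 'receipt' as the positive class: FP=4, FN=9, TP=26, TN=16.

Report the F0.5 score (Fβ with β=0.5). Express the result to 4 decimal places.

Fβ = (1+β²)·TP / ((1+β²)·TP + β²·FN + FP), with β²=1/4
= 1.25·26 / (1.25·26 + 0.25·9 + 4) = 0.8387

0.8387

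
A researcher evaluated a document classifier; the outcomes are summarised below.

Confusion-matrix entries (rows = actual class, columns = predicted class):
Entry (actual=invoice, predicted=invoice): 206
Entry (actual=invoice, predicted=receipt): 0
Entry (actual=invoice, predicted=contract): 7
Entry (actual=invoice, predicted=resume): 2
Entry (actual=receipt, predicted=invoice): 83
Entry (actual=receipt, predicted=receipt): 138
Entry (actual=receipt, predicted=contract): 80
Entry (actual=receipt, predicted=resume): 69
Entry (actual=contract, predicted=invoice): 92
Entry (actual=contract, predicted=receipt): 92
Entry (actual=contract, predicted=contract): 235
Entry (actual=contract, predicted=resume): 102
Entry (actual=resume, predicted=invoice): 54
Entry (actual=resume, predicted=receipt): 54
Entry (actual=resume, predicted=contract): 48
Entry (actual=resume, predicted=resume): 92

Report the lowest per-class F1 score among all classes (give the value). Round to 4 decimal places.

0.3587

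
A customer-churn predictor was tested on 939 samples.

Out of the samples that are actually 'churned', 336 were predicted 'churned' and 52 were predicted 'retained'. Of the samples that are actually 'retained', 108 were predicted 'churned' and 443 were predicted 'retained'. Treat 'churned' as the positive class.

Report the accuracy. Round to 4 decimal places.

0.8296

Accuracy = (TP+TN)/N = (336+443)/939 = 0.8296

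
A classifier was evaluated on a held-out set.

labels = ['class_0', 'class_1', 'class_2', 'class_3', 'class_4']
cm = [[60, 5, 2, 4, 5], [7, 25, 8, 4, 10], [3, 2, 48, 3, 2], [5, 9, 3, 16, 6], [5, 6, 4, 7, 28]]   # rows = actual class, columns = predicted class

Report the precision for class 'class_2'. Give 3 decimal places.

Treat 'class_2' as positive and all other classes as negative.
precision = TP/(TP+FP).
class_2: TP=48, FP=2+8+3+4=17 → 48/65 = 0.7385

0.738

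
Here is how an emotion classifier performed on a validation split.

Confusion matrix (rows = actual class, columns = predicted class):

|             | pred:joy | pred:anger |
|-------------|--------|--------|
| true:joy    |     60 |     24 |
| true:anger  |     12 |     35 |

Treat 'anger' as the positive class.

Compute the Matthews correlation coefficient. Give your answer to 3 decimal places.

MCC = (TP·TN − FP·FN) / √((TP+FP)(TP+FN)(TN+FP)(TN+FN))
Numerator = 35·60 − 24·12 = 1812
Denominator = √(59·47·84·72) = √16771104 = 4095.2538
MCC = 1812 / 4095.2538 = 0.442

0.442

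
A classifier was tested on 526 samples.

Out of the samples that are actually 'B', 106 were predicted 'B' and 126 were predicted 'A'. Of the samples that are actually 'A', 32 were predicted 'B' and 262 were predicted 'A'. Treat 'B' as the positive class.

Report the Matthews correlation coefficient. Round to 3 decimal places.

MCC = (TP·TN − FP·FN) / √((TP+FP)(TP+FN)(TN+FP)(TN+FN))
Numerator = 106·262 − 32·126 = 23740
Denominator = √(138·232·294·388) = √3652129152 = 60432.8483
MCC = 23740 / 60432.8483 = 0.393

0.393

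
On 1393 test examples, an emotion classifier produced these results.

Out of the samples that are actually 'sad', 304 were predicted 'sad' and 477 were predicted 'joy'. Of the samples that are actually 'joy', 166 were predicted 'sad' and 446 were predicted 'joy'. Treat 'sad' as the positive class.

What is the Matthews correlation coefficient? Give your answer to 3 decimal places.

MCC = (TP·TN − FP·FN) / √((TP+FP)(TP+FN)(TN+FP)(TN+FN))
Numerator = 304·446 − 166·477 = 56402
Denominator = √(470·781·612·923) = √207349033320 = 455355.9413
MCC = 56402 / 455355.9413 = 0.124

0.124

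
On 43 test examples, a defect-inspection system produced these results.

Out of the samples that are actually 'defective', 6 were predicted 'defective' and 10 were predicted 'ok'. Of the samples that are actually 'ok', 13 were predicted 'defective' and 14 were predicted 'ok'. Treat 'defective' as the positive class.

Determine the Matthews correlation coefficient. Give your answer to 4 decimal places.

MCC = (TP·TN − FP·FN) / √((TP+FP)(TP+FN)(TN+FP)(TN+FN))
Numerator = 6·14 − 13·10 = -46
Denominator = √(19·16·27·24) = √196992 = 443.8378
MCC = -46 / 443.8378 = -0.1036

-0.1036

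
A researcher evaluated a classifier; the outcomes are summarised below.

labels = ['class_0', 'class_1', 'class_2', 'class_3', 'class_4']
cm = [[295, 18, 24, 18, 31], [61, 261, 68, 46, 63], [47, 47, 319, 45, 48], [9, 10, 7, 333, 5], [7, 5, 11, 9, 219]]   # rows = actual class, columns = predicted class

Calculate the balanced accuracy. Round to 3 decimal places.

0.741

Balanced accuracy = mean of per-class recall.
  class_0: recall = 295/386 = 0.7642
  class_1: recall = 261/499 = 0.5230
  class_2: recall = 319/506 = 0.6304
  class_3: recall = 333/364 = 0.9148
  class_4: recall = 219/251 = 0.8725
Mean = (0.7642 + 0.5230 + 0.6304 + 0.9148 + 0.8725) / 5 = 0.741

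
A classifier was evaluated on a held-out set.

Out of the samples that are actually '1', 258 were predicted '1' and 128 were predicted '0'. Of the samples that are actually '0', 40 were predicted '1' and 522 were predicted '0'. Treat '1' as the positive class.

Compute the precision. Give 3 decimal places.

Precision = TP/(TP+FP) = 258/(258+40) = 258/298 = 0.866

0.866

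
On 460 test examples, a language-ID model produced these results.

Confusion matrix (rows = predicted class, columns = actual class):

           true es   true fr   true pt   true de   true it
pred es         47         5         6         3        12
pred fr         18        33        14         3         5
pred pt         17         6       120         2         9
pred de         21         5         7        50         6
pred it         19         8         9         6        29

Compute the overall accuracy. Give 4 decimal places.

0.6065

Accuracy = trace / total = (47+33+120+50+29=279) / 460 = 279/460 = 0.6065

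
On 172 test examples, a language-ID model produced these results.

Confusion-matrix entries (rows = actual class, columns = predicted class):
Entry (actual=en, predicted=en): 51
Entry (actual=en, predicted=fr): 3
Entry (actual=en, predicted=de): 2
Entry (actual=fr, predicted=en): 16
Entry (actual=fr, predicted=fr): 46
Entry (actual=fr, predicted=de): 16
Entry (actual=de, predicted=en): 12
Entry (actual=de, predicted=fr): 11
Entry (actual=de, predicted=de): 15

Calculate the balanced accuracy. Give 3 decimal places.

0.632

Balanced accuracy = mean of per-class recall.
  en: recall = 51/56 = 0.9107
  fr: recall = 46/78 = 0.5897
  de: recall = 15/38 = 0.3947
Mean = (0.9107 + 0.5897 + 0.3947) / 3 = 0.632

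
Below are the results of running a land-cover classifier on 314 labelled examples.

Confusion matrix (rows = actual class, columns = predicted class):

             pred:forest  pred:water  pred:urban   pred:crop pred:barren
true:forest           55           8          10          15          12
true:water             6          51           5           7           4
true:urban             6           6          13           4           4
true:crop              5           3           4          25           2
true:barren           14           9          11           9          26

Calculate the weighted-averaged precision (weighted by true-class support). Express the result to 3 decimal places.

Per-class precision (TP/(TP+FP)):
  forest: TP=55, FP=6+6+5+14=31 → 55/86 = 0.6395
  water: TP=51, FP=8+6+3+9=26 → 51/77 = 0.6623
  urban: TP=13, FP=10+5+4+11=30 → 13/43 = 0.3023
  crop: TP=25, FP=15+7+4+9=35 → 25/60 = 0.4167
  barren: TP=26, FP=12+4+4+2=22 → 26/48 = 0.5417
Weighted-precision = Σ (supportᵢ/N)·precisionᵢ with N=314: (100/314)·0.6395 + (73/314)·0.6623 + (33/314)·0.3023 + (39/314)·0.4167 + (69/314)·0.5417 = 0.560

0.560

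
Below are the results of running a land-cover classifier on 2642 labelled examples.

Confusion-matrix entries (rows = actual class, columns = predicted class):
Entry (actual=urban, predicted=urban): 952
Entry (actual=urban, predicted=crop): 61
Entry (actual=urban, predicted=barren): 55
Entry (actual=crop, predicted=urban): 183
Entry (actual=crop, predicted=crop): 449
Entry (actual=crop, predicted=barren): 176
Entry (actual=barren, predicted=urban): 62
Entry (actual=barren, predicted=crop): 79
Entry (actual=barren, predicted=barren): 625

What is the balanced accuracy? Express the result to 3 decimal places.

0.754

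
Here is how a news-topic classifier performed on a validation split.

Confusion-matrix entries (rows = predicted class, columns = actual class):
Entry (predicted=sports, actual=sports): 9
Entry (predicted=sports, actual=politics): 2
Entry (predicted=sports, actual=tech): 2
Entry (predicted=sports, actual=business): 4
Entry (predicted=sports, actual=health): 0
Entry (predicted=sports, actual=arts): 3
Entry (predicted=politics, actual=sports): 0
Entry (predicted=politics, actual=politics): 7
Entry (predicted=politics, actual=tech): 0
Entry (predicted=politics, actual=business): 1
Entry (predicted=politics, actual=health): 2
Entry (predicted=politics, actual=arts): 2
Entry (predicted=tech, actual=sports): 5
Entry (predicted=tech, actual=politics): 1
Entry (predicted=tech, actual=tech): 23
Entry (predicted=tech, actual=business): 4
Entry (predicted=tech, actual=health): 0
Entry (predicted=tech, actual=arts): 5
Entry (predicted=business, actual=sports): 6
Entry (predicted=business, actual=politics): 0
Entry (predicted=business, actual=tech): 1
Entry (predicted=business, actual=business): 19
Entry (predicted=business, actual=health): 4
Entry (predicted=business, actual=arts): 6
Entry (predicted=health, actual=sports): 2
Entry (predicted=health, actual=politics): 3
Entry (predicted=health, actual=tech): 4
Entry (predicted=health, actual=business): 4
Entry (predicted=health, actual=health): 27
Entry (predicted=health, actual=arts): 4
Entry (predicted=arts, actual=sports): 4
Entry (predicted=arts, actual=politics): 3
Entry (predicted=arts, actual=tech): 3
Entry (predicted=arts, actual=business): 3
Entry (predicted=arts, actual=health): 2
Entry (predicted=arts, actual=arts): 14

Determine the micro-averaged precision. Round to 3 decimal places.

0.553

Micro-averaging pools counts across classes: ΣTP=99, ΣFP=80, ΣFN=80.
Micro-precision = TP/(TP+FP) on pooled counts = 0.553 (equals overall accuracy in single-label multiclass).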